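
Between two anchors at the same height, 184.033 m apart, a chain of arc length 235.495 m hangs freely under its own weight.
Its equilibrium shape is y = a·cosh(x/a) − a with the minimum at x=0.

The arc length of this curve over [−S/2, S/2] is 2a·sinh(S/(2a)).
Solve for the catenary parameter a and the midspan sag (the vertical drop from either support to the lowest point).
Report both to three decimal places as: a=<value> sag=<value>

seed: a₀ = √(S³/(24(L−S))) = √(184.033³/(24·51.462)) = 71.038635
iter 1: u=1.295302  f(a)=+4.494e+00  f'(a)=-1.707e+00  a ← 71.038635 − (+4.494e+00/-1.707e+00) = 73.671213
iter 2: u=1.249016  f(a)=+2.619e-01  f'(a)=-1.513e+00  a ← 73.671213 − (+2.619e-01/-1.513e+00) = 73.844264
iter 3: u=1.246089  f(a)=+1.011e-03  f'(a)=-1.502e+00  a ← 73.844264 − (+1.011e-03/-1.502e+00) = 73.844937
iter 4: u=1.246077  f(a)=+1.520e-08  f'(a)=-1.502e+00  a ← 73.844937 − (+1.520e-08/-1.502e+00) = 73.844937
iter 5: u=1.246077  f(a)=+2.842e-14  f'(a)=-1.502e+00  a ← 73.844937 − (+2.842e-14/-1.502e+00) = 73.844937
converged: |Δa| < 1e-12 after 5 iterations
sag = a·(cosh(S/(2a)) − 1) = 73.844937·(cosh(1.246077) − 1) = 65.142647
T_max/T_min = cosh(S/(2a)) = 1.882155

a=73.845 sag=65.143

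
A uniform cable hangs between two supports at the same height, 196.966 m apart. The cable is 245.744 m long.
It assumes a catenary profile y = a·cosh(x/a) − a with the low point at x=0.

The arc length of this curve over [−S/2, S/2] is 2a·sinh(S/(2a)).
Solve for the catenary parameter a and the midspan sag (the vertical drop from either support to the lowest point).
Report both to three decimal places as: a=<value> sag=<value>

a=83.637 sag=64.999

seed: a₀ = √(S³/(24(L−S))) = √(196.966³/(24·48.778)) = 80.792172
iter 1: u=1.218967  f(a)=+3.755e+00  f'(a)=-1.397e+00  a ← 80.792172 − (+3.755e+00/-1.397e+00) = 83.480511
iter 2: u=1.179712  f(a)=+1.956e-01  f'(a)=-1.255e+00  a ← 83.480511 − (+1.956e-01/-1.255e+00) = 83.636375
iter 3: u=1.177514  f(a)=+5.949e-04  f'(a)=-1.247e+00  a ← 83.636375 − (+5.949e-04/-1.247e+00) = 83.636852
iter 4: u=1.177507  f(a)=+5.543e-09  f'(a)=-1.247e+00  a ← 83.636852 − (+5.543e-09/-1.247e+00) = 83.636852
iter 5: u=1.177507  f(a)=+2.842e-14  f'(a)=-1.247e+00  a ← 83.636852 − (+2.842e-14/-1.247e+00) = 83.636852
converged: |Δa| < 1e-12 after 5 iterations
sag = a·(cosh(S/(2a)) − 1) = 83.636852·(cosh(1.177507) − 1) = 64.999117
T_max/T_min = cosh(S/(2a)) = 1.777159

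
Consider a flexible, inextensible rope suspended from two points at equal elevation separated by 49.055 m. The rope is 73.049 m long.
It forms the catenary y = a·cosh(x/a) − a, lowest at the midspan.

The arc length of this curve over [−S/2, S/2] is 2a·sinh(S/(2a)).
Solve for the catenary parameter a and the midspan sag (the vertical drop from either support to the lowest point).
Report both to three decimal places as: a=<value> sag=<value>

a=15.268 sag=24.319

seed: a₀ = √(S³/(24(L−S))) = √(49.055³/(24·23.994)) = 14.317526
iter 1: u=1.713110  f(a)=+3.777e+00  f'(a)=-4.444e+00  a ← 14.317526 − (+3.777e+00/-4.444e+00) = 15.167422
iter 2: u=1.617117  f(a)=+3.625e-01  f'(a)=-3.629e+00  a ← 15.167422 − (+3.625e-01/-3.629e+00) = 15.267305
iter 3: u=1.606538  f(a)=+4.120e-03  f'(a)=-3.547e+00  a ← 15.267305 − (+4.120e-03/-3.547e+00) = 15.268466
iter 4: u=1.606415  f(a)=+5.456e-07  f'(a)=-3.546e+00  a ← 15.268466 − (+5.456e-07/-3.546e+00) = 15.268466
iter 5: u=1.606415  f(a)=+1.421e-14  f'(a)=-3.546e+00  a ← 15.268466 − (+1.421e-14/-3.546e+00) = 15.268466
converged: |Δa| < 1e-12 after 5 iterations
sag = a·(cosh(S/(2a)) − 1) = 15.268466·(cosh(1.606415) − 1) = 24.318971
T_max/T_min = cosh(S/(2a)) = 2.592758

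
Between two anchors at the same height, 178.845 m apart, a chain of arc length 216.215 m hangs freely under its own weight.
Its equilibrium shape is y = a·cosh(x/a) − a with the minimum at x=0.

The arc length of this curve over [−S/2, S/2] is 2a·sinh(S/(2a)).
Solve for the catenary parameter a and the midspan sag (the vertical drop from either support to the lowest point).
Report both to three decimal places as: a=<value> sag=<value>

a=82.255 sag=53.587

seed: a₀ = √(S³/(24(L−S))) = √(178.845³/(24·37.370)) = 79.863444
iter 1: u=1.119693  f(a)=+2.414e+00  f'(a)=-1.059e+00  a ← 79.863444 − (+2.414e+00/-1.059e+00) = 82.143649
iter 2: u=1.088611  f(a)=+1.072e-01  f'(a)=-9.664e-01  a ← 82.143649 − (+1.072e-01/-9.664e-01) = 82.254611
iter 3: u=1.087143  f(a)=+2.334e-04  f'(a)=-9.622e-01  a ← 82.254611 − (+2.334e-04/-9.622e-01) = 82.254854
iter 4: u=1.087139  f(a)=+1.112e-09  f'(a)=-9.622e-01  a ← 82.254854 − (+1.112e-09/-9.622e-01) = 82.254854
iter 5: u=1.087139  f(a)=+0.000e+00  f'(a)=-9.622e-01  a ← 82.254854 − (+0.000e+00/-9.622e-01) = 82.254854
converged: |Δa| < 1e-12 after 5 iterations
sag = a·(cosh(S/(2a)) − 1) = 82.254854·(cosh(1.087139) − 1) = 53.587307
T_max/T_min = cosh(S/(2a)) = 1.651479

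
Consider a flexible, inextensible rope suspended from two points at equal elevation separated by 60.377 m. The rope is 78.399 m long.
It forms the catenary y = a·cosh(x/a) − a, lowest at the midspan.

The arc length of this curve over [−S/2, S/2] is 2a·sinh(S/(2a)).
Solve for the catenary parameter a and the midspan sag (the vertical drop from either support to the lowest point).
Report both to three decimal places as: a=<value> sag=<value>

a=23.506 sag=22.201

seed: a₀ = √(S³/(24(L−S))) = √(60.377³/(24·18.022)) = 22.557979
iter 1: u=1.338263  f(a)=+1.684e+00  f'(a)=-1.903e+00  a ← 22.557979 − (+1.684e+00/-1.903e+00) = 23.443130
iter 2: u=1.287733  f(a)=+1.042e-01  f'(a)=-1.674e+00  a ← 23.443130 − (+1.042e-01/-1.674e+00) = 23.505382
iter 3: u=1.284323  f(a)=+4.571e-04  f'(a)=-1.659e+00  a ← 23.505382 − (+4.571e-04/-1.659e+00) = 23.505658
iter 4: u=1.284308  f(a)=+8.882e-09  f'(a)=-1.659e+00  a ← 23.505658 − (+8.882e-09/-1.659e+00) = 23.505658
iter 5: u=1.284308  f(a)=+0.000e+00  f'(a)=-1.659e+00  a ← 23.505658 − (+0.000e+00/-1.659e+00) = 23.505658
converged: |Δa| < 1e-12 after 5 iterations
sag = a·(cosh(S/(2a)) − 1) = 23.505658·(cosh(1.284308) − 1) = 22.201199
T_max/T_min = cosh(S/(2a)) = 1.944504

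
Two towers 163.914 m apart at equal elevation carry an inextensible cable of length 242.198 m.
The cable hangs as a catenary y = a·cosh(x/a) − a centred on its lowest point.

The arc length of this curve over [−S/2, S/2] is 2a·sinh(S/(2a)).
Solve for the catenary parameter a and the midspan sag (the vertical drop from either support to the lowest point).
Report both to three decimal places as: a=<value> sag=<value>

seed: a₀ = √(S³/(24(L−S))) = √(163.914³/(24·78.284)) = 48.415224
iter 1: u=1.692794  f(a)=+1.201e+01  f'(a)=-4.261e+00  a ← 48.415224 − (+1.201e+01/-4.261e+00) = 51.234766
iter 2: u=1.599636  f(a)=+1.129e+00  f'(a)=-3.494e+00  a ← 51.234766 − (+1.129e+00/-3.494e+00) = 51.557989
iter 3: u=1.589608  f(a)=+1.227e-02  f'(a)=-3.418e+00  a ← 51.557989 − (+1.227e-02/-3.418e+00) = 51.561578
iter 4: u=1.589498  f(a)=+1.482e-06  f'(a)=-3.418e+00  a ← 51.561578 − (+1.482e-06/-3.418e+00) = 51.561579
iter 5: u=1.589497  f(a)=+2.842e-14  f'(a)=-3.418e+00  a ← 51.561579 − (+2.842e-14/-3.418e+00) = 51.561579
converged: |Δa| < 1e-12 after 5 iterations
sag = a·(cosh(S/(2a)) − 1) = 51.561579·(cosh(1.589497) − 1) = 80.057433
T_max/T_min = cosh(S/(2a)) = 2.552657

a=51.562 sag=80.057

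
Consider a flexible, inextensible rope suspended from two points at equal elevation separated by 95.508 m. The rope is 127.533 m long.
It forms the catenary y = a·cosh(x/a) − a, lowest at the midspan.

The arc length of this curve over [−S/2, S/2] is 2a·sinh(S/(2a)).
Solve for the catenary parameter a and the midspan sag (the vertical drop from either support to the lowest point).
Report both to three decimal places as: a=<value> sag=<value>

a=35.245 sag=37.614

seed: a₀ = √(S³/(24(L−S))) = √(95.508³/(24·32.025)) = 33.667389
iter 1: u=1.418405  f(a)=+3.380e+00  f'(a)=-2.314e+00  a ← 33.667389 − (+3.380e+00/-2.314e+00) = 35.128329
iter 2: u=1.359416  f(a)=+2.325e-01  f'(a)=-2.005e+00  a ← 35.128329 − (+2.325e-01/-2.005e+00) = 35.244248
iter 3: u=1.354945  f(a)=+1.279e-03  f'(a)=-1.983e+00  a ← 35.244248 − (+1.279e-03/-1.983e+00) = 35.244893
iter 4: u=1.354920  f(a)=+3.920e-08  f'(a)=-1.983e+00  a ← 35.244893 − (+3.920e-08/-1.983e+00) = 35.244893
iter 5: u=1.354920  f(a)=-1.421e-14  f'(a)=-1.983e+00  a ← 35.244893 − (-1.421e-14/-1.983e+00) = 35.244893
converged: |Δa| < 1e-12 after 5 iterations
sag = a·(cosh(S/(2a)) − 1) = 35.244893·(cosh(1.354920) − 1) = 37.613662
T_max/T_min = cosh(S/(2a)) = 2.067209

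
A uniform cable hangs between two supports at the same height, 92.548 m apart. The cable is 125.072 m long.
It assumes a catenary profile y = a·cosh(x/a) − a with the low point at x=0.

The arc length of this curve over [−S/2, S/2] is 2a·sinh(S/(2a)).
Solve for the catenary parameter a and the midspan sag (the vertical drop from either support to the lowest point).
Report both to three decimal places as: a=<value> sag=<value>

a=33.427 sag=37.482

seed: a₀ = √(S³/(24(L−S))) = √(92.548³/(24·32.524)) = 31.867131
iter 1: u=1.452092  f(a)=+3.606e+00  f'(a)=-2.505e+00  a ← 31.867131 − (+3.606e+00/-2.505e+00) = 33.306553
iter 2: u=1.389336  f(a)=+2.587e-01  f'(a)=-2.158e+00  a ← 33.306553 − (+2.587e-01/-2.158e+00) = 33.426470
iter 3: u=1.384352  f(a)=+1.559e-03  f'(a)=-2.132e+00  a ← 33.426470 − (+1.559e-03/-2.132e+00) = 33.427202
iter 4: u=1.384322  f(a)=+5.740e-08  f'(a)=-2.132e+00  a ← 33.427202 − (+5.740e-08/-2.132e+00) = 33.427202
iter 5: u=1.384322  f(a)=+0.000e+00  f'(a)=-2.132e+00  a ← 33.427202 − (+0.000e+00/-2.132e+00) = 33.427202
converged: |Δa| < 1e-12 after 5 iterations
sag = a·(cosh(S/(2a)) − 1) = 33.427202·(cosh(1.384322) − 1) = 37.482100
T_max/T_min = cosh(S/(2a)) = 2.121305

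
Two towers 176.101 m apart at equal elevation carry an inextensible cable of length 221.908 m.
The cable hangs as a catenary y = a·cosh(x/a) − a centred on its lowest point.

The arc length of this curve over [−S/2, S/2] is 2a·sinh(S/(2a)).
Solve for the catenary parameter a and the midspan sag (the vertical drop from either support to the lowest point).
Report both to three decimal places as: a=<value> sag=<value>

seed: a₀ = √(S³/(24(L−S))) = √(176.101³/(24·45.807)) = 70.480859
iter 1: u=1.249282  f(a)=+3.710e+00  f'(a)=-1.514e+00  a ← 70.480859 − (+3.710e+00/-1.514e+00) = 72.930963
iter 2: u=1.207313  f(a)=+2.023e-01  f'(a)=-1.353e+00  a ← 72.930963 − (+2.023e-01/-1.353e+00) = 73.080409
iter 3: u=1.204844  f(a)=+6.777e-04  f'(a)=-1.344e+00  a ← 73.080409 − (+6.777e-04/-1.344e+00) = 73.080913
iter 4: u=1.204836  f(a)=+7.664e-09  f'(a)=-1.344e+00  a ← 73.080913 − (+7.664e-09/-1.344e+00) = 73.080913
iter 5: u=1.204836  f(a)=+2.842e-14  f'(a)=-1.344e+00  a ← 73.080913 − (+2.842e-14/-1.344e+00) = 73.080913
converged: |Δa| < 1e-12 after 5 iterations
sag = a·(cosh(S/(2a)) − 1) = 73.080913·(cosh(1.204836) − 1) = 59.778449
T_max/T_min = cosh(S/(2a)) = 1.817976

a=73.081 sag=59.778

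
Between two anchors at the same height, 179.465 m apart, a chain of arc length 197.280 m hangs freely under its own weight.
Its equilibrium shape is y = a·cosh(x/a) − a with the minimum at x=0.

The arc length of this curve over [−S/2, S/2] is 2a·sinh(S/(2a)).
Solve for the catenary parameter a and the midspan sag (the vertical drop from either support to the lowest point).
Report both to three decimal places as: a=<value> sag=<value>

seed: a₀ = √(S³/(24(L−S))) = √(179.465³/(24·17.815)) = 116.270920
iter 1: u=0.771754  f(a)=+5.381e-01  f'(a)=-3.251e-01  a ← 116.270920 − (+5.381e-01/-3.251e-01) = 117.926248
iter 2: u=0.760921  f(a)=+1.171e-02  f'(a)=-3.111e-01  a ← 117.926248 − (+1.171e-02/-3.111e-01) = 117.963883
iter 3: u=0.760678  f(a)=+5.815e-06  f'(a)=-3.108e-01  a ← 117.963883 − (+5.815e-06/-3.108e-01) = 117.963902
iter 4: u=0.760678  f(a)=+1.450e-12  f'(a)=-3.108e-01  a ← 117.963902 − (+1.450e-12/-3.108e-01) = 117.963902
converged: |Δa| < 1e-12 after 4 iterations
sag = a·(cosh(S/(2a)) − 1) = 117.963902·(cosh(0.760678) − 1) = 35.806485
T_max/T_min = cosh(S/(2a)) = 1.303538

a=117.964 sag=35.806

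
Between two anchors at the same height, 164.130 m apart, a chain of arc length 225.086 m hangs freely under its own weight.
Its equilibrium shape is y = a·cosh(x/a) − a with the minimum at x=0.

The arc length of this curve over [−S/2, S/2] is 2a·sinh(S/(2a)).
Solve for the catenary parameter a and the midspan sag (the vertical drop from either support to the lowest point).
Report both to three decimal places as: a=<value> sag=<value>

seed: a₀ = √(S³/(24(L−S))) = √(164.130³/(24·60.956)) = 54.975363
iter 1: u=1.492760  f(a)=+7.163e+00  f'(a)=-2.753e+00  a ← 54.975363 − (+7.163e+00/-2.753e+00) = 57.577599
iter 2: u=1.425294  f(a)=+5.400e-01  f'(a)=-2.352e+00  a ← 57.577599 − (+5.400e-01/-2.352e+00) = 57.807198
iter 3: u=1.419633  f(a)=+3.622e-03  f'(a)=-2.321e+00  a ← 57.807198 − (+3.622e-03/-2.321e+00) = 57.808759
iter 4: u=1.419595  f(a)=+1.654e-07  f'(a)=-2.320e+00  a ← 57.808759 − (+1.654e-07/-2.320e+00) = 57.808759
iter 5: u=1.419595  f(a)=+2.842e-14  f'(a)=-2.320e+00  a ← 57.808759 − (+2.842e-14/-2.320e+00) = 57.808759
converged: |Δa| < 1e-12 after 5 iterations
sag = a·(cosh(S/(2a)) − 1) = 57.808759·(cosh(1.419595) − 1) = 68.713095
T_max/T_min = cosh(S/(2a)) = 2.188628

a=57.809 sag=68.713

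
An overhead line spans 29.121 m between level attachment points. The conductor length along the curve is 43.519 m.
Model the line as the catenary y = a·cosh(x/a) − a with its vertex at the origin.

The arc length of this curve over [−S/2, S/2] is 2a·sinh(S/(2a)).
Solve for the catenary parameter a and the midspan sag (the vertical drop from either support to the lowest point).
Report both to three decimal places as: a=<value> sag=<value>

a=9.021 sag=14.534

seed: a₀ = √(S³/(24(L−S))) = √(29.121³/(24·14.398)) = 8.453815
iter 1: u=1.722359  f(a)=+2.293e+00  f'(a)=-4.530e+00  a ← 8.453815 − (+2.293e+00/-4.530e+00) = 8.959969
iter 2: u=1.625061  f(a)=+2.221e-01  f'(a)=-3.691e+00  a ← 8.959969 − (+2.221e-01/-3.691e+00) = 9.020125
iter 3: u=1.614224  f(a)=+2.576e-03  f'(a)=-3.606e+00  a ← 9.020125 − (+2.576e-03/-3.606e+00) = 9.020839
iter 4: u=1.614096  f(a)=+3.556e-07  f'(a)=-3.605e+00  a ← 9.020839 − (+3.556e-07/-3.605e+00) = 9.020839
iter 5: u=1.614096  f(a)=+0.000e+00  f'(a)=-3.605e+00  a ← 9.020839 − (+0.000e+00/-3.605e+00) = 9.020839
converged: |Δa| < 1e-12 after 5 iterations
sag = a·(cosh(S/(2a)) − 1) = 9.020839·(cosh(1.614096) − 1) = 14.534444
T_max/T_min = cosh(S/(2a)) = 2.611208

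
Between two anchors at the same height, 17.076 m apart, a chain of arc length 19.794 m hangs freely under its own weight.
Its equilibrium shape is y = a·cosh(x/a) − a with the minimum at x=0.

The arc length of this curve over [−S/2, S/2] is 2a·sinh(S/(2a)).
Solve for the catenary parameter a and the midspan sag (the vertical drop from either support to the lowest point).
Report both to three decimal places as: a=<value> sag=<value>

a=8.938 sag=4.398

seed: a₀ = √(S³/(24(L−S))) = √(17.076³/(24·2.718)) = 8.736729
iter 1: u=0.977254  f(a)=+1.328e-01  f'(a)=-6.837e-01  a ← 8.736729 − (+1.328e-01/-6.837e-01) = 8.930939
iter 2: u=0.956002  f(a)=+4.556e-03  f'(a)=-6.375e-01  a ← 8.930939 − (+4.556e-03/-6.375e-01) = 8.938087
iter 3: u=0.955238  f(a)=+5.788e-06  f'(a)=-6.359e-01  a ← 8.938087 − (+5.788e-06/-6.359e-01) = 8.938096
iter 4: u=0.955237  f(a)=+9.369e-12  f'(a)=-6.359e-01  a ← 8.938096 − (+9.369e-12/-6.359e-01) = 8.938096
iter 5: u=0.955237  f(a)=+0.000e+00  f'(a)=-6.359e-01  a ← 8.938096 − (+0.000e+00/-6.359e-01) = 8.938096
converged: |Δa| < 1e-12 after 5 iterations
sag = a·(cosh(S/(2a)) − 1) = 8.938096·(cosh(0.955237) − 1) = 4.397577
T_max/T_min = cosh(S/(2a)) = 1.492004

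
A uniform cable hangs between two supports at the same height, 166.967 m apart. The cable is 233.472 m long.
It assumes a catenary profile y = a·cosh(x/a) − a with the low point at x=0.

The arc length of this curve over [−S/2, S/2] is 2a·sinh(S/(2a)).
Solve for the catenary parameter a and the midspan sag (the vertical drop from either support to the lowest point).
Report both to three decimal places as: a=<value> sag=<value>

a=56.972 sag=72.924

seed: a₀ = √(S³/(24(L−S))) = √(166.967³/(24·66.505)) = 54.002417
iter 1: u=1.545922  f(a)=+8.414e+00  f'(a)=-3.104e+00  a ← 54.002417 − (+8.414e+00/-3.104e+00) = 56.713087
iter 2: u=1.472032  f(a)=+6.751e-01  f'(a)=-2.624e+00  a ← 56.713087 − (+6.751e-01/-2.624e+00) = 56.970310
iter 3: u=1.465386  f(a)=+5.182e-03  f'(a)=-2.584e+00  a ← 56.970310 − (+5.182e-03/-2.584e+00) = 56.972316
iter 4: u=1.465335  f(a)=+3.106e-07  f'(a)=-2.584e+00  a ← 56.972316 − (+3.106e-07/-2.584e+00) = 56.972316
iter 5: u=1.465335  f(a)=-5.684e-14  f'(a)=-2.584e+00  a ← 56.972316 − (-5.684e-14/-2.584e+00) = 56.972316
converged: |Δa| < 1e-12 after 5 iterations
sag = a·(cosh(S/(2a)) − 1) = 56.972316·(cosh(1.465335) − 1) = 72.924329
T_max/T_min = cosh(S/(2a)) = 2.279996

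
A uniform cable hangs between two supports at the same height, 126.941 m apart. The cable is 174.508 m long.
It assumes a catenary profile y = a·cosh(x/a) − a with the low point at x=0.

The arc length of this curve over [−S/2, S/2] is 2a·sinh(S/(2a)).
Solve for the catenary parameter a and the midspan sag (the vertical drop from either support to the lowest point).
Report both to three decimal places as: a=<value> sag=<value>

seed: a₀ = √(S³/(24(L−S))) = √(126.941³/(24·47.567)) = 42.329620
iter 1: u=1.499435  f(a)=+5.643e+00  f'(a)=-2.795e+00  a ← 42.329620 − (+5.643e+00/-2.795e+00) = 44.348404
iter 2: u=1.431179  f(a)=+4.288e-01  f'(a)=-2.385e+00  a ← 44.348404 − (+4.288e-01/-2.385e+00) = 44.528184
iter 3: u=1.425401  f(a)=+2.926e-03  f'(a)=-2.353e+00  a ← 44.528184 − (+2.926e-03/-2.353e+00) = 44.529427
iter 4: u=1.425361  f(a)=+1.383e-07  f'(a)=-2.352e+00  a ← 44.529427 − (+1.383e-07/-2.352e+00) = 44.529427
iter 5: u=1.425361  f(a)=+2.842e-14  f'(a)=-2.352e+00  a ← 44.529427 − (+2.842e-14/-2.352e+00) = 44.529427
converged: |Δa| < 1e-12 after 5 iterations
sag = a·(cosh(S/(2a)) − 1) = 44.529427·(cosh(1.425361) − 1) = 53.430413
T_max/T_min = cosh(S/(2a)) = 2.199890

a=44.529 sag=53.430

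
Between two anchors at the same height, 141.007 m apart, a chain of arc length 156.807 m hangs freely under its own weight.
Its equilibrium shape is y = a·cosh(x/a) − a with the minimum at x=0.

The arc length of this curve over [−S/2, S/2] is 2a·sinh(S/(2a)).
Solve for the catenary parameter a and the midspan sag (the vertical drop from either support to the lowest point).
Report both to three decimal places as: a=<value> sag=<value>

a=87.395 sag=30.014

seed: a₀ = √(S³/(24(L−S))) = √(141.007³/(24·15.800)) = 85.985822
iter 1: u=0.819943  f(a)=+5.397e-01  f'(a)=-3.928e-01  a ← 85.985822 − (+5.397e-01/-3.928e-01) = 87.359777
iter 2: u=0.807048  f(a)=+1.321e-02  f'(a)=-3.738e-01  a ← 87.359777 − (+1.321e-02/-3.738e-01) = 87.395112
iter 3: u=0.806721  f(a)=+8.350e-06  f'(a)=-3.733e-01  a ← 87.395112 − (+8.350e-06/-3.733e-01) = 87.395134
iter 4: u=0.806721  f(a)=+3.325e-12  f'(a)=-3.733e-01  a ← 87.395134 − (+3.325e-12/-3.733e-01) = 87.395134
converged: |Δa| < 1e-12 after 4 iterations
sag = a·(cosh(S/(2a)) − 1) = 87.395134·(cosh(0.806721) − 1) = 30.014483
T_max/T_min = cosh(S/(2a)) = 1.343434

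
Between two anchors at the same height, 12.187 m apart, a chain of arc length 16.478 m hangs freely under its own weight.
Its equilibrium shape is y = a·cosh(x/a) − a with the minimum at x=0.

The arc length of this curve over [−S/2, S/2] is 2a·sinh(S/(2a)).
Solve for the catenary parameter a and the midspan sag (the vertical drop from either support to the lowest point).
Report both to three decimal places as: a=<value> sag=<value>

a=4.398 sag=4.941

seed: a₀ = √(S³/(24(L−S))) = √(12.187³/(24·4.291)) = 4.192377
iter 1: u=1.453471  f(a)=+4.767e-01  f'(a)=-2.513e+00  a ← 4.192377 − (+4.767e-01/-2.513e+00) = 4.382051
iter 2: u=1.390559  f(a)=+3.426e-02  f'(a)=-2.164e+00  a ← 4.382051 − (+3.426e-02/-2.164e+00) = 4.397884
iter 3: u=1.385553  f(a)=+2.073e-04  f'(a)=-2.138e+00  a ← 4.397884 − (+2.073e-04/-2.138e+00) = 4.397981
iter 4: u=1.385522  f(a)=+7.686e-09  f'(a)=-2.138e+00  a ← 4.397981 − (+7.686e-09/-2.138e+00) = 4.397981
iter 5: u=1.385522  f(a)=+0.000e+00  f'(a)=-2.138e+00  a ← 4.397981 − (+0.000e+00/-2.138e+00) = 4.397981
converged: |Δa| < 1e-12 after 5 iterations
sag = a·(cosh(S/(2a)) − 1) = 4.397981·(cosh(1.385522) − 1) = 4.941364
T_max/T_min = cosh(S/(2a)) = 2.123553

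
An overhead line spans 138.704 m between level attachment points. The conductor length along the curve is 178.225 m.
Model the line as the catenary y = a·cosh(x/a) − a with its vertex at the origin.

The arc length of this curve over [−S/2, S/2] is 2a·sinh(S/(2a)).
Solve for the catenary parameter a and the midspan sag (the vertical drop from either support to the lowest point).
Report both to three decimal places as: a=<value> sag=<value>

a=55.174 sag=49.636

seed: a₀ = √(S³/(24(L−S))) = √(138.704³/(24·39.521)) = 53.041268
iter 1: u=1.307510  f(a)=+3.519e+00  f'(a)=-1.761e+00  a ← 53.041268 − (+3.519e+00/-1.761e+00) = 55.039571
iter 2: u=1.260039  f(a)=+2.086e-01  f'(a)=-1.558e+00  a ← 55.039571 − (+2.086e-01/-1.558e+00) = 55.173504
iter 3: u=1.256980  f(a)=+8.357e-04  f'(a)=-1.545e+00  a ← 55.173504 − (+8.357e-04/-1.545e+00) = 55.174045
iter 4: u=1.256968  f(a)=+1.353e-08  f'(a)=-1.545e+00  a ← 55.174045 − (+1.353e-08/-1.545e+00) = 55.174045
iter 5: u=1.256968  f(a)=+2.842e-14  f'(a)=-1.545e+00  a ← 55.174045 − (+2.842e-14/-1.545e+00) = 55.174045
converged: |Δa| < 1e-12 after 5 iterations
sag = a·(cosh(S/(2a)) − 1) = 55.174045·(cosh(1.256968) − 1) = 49.636322
T_max/T_min = cosh(S/(2a)) = 1.899632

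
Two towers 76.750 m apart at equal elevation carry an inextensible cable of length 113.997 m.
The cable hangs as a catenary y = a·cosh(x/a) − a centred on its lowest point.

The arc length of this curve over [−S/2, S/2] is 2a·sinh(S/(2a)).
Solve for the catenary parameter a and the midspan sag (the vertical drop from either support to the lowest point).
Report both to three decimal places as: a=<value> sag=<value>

seed: a₀ = √(S³/(24(L−S))) = √(76.750³/(24·37.247)) = 22.488801
iter 1: u=1.706405  f(a)=+5.814e+00  f'(a)=-4.383e+00  a ← 22.488801 − (+5.814e+00/-4.383e+00) = 23.815402
iter 2: u=1.611352  f(a)=+5.542e-01  f'(a)=-3.584e+00  a ← 23.815402 − (+5.542e-01/-3.584e+00) = 23.970039
iter 3: u=1.600957  f(a)=+6.206e-03  f'(a)=-3.504e+00  a ← 23.970039 − (+6.206e-03/-3.504e+00) = 23.971810
iter 4: u=1.600839  f(a)=+7.976e-07  f'(a)=-3.503e+00  a ← 23.971810 − (+7.976e-07/-3.503e+00) = 23.971811
iter 5: u=1.600839  f(a)=+0.000e+00  f'(a)=-3.503e+00  a ← 23.971811 − (+0.000e+00/-3.503e+00) = 23.971811
converged: |Δa| < 1e-12 after 5 iterations
sag = a·(cosh(S/(2a)) − 1) = 23.971811·(cosh(1.600839) − 1) = 37.862457
T_max/T_min = cosh(S/(2a)) = 2.579458

a=23.972 sag=37.862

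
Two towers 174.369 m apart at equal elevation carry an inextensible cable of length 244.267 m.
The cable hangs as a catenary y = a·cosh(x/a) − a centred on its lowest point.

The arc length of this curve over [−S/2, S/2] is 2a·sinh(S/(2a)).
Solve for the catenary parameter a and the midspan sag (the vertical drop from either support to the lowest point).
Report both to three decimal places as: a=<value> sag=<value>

a=59.327 sag=76.453

seed: a₀ = √(S³/(24(L−S))) = √(174.369³/(24·69.898)) = 56.216774
iter 1: u=1.550863  f(a)=+8.904e+00  f'(a)=-3.139e+00  a ← 56.216774 − (+8.904e+00/-3.139e+00) = 59.053632
iter 2: u=1.476361  f(a)=+7.183e-01  f'(a)=-2.651e+00  a ← 59.053632 − (+7.183e-01/-2.651e+00) = 59.324623
iter 3: u=1.469617  f(a)=+5.583e-03  f'(a)=-2.610e+00  a ← 59.324623 − (+5.583e-03/-2.610e+00) = 59.326762
iter 4: u=1.469564  f(a)=+3.430e-07  f'(a)=-2.609e+00  a ← 59.326762 − (+3.430e-07/-2.609e+00) = 59.326762
iter 5: u=1.469564  f(a)=+0.000e+00  f'(a)=-2.609e+00  a ← 59.326762 − (+0.000e+00/-2.609e+00) = 59.326762
converged: |Δa| < 1e-12 after 5 iterations
sag = a·(cosh(S/(2a)) − 1) = 59.326762·(cosh(1.469564) − 1) = 76.453415
T_max/T_min = cosh(S/(2a)) = 2.288683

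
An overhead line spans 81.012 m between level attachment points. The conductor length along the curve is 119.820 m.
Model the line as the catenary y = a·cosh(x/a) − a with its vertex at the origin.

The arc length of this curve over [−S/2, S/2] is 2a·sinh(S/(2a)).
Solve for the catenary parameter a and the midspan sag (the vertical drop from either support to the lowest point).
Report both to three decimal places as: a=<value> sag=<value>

seed: a₀ = √(S³/(24(L−S))) = √(81.012³/(24·38.808)) = 23.892290
iter 1: u=1.695359  f(a)=+5.974e+00  f'(a)=-4.283e+00  a ← 23.892290 − (+5.974e+00/-4.283e+00) = 25.287085
iter 2: u=1.601845  f(a)=+5.631e-01  f'(a)=-3.511e+00  a ← 25.287085 − (+5.631e-01/-3.511e+00) = 25.447485
iter 3: u=1.591749  f(a)=+6.153e-03  f'(a)=-3.434e+00  a ← 25.447485 − (+6.153e-03/-3.434e+00) = 25.449276
iter 4: u=1.591637  f(a)=+7.522e-07  f'(a)=-3.434e+00  a ← 25.449276 − (+7.522e-07/-3.434e+00) = 25.449276
iter 5: u=1.591637  f(a)=+2.842e-14  f'(a)=-3.434e+00  a ← 25.449276 − (+2.842e-14/-3.434e+00) = 25.449276
converged: |Δa| < 1e-12 after 5 iterations
sag = a·(cosh(S/(2a)) − 1) = 25.449276·(cosh(1.591637) − 1) = 39.641996
T_max/T_min = cosh(S/(2a)) = 2.557687

a=25.449 sag=39.642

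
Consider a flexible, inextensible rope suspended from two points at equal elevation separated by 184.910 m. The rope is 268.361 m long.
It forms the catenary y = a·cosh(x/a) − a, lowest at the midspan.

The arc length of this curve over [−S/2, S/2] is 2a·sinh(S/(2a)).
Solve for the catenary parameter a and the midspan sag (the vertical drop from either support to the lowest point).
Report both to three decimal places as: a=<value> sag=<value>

a=59.652 sag=87.191

seed: a₀ = √(S³/(24(L−S))) = √(184.910³/(24·83.451)) = 56.184847
iter 1: u=1.645550  f(a)=+1.206e+01  f'(a)=-3.857e+00  a ← 56.184847 − (+1.206e+01/-3.857e+00) = 59.310533
iter 2: u=1.558829  f(a)=+1.079e+00  f'(a)=-3.195e+00  a ← 59.310533 − (+1.079e+00/-3.195e+00) = 59.648331
iter 3: u=1.550001  f(a)=+1.052e-02  f'(a)=-3.133e+00  a ← 59.648331 − (+1.052e-02/-3.133e+00) = 59.651690
iter 4: u=1.549914  f(a)=+1.023e-06  f'(a)=-3.132e+00  a ← 59.651690 − (+1.023e-06/-3.132e+00) = 59.651691
iter 5: u=1.549914  f(a)=-5.684e-14  f'(a)=-3.132e+00  a ← 59.651691 − (-5.684e-14/-3.132e+00) = 59.651691
converged: |Δa| < 1e-12 after 5 iterations
sag = a·(cosh(S/(2a)) − 1) = 59.651691·(cosh(1.549914) − 1) = 87.190847
T_max/T_min = cosh(S/(2a)) = 2.461666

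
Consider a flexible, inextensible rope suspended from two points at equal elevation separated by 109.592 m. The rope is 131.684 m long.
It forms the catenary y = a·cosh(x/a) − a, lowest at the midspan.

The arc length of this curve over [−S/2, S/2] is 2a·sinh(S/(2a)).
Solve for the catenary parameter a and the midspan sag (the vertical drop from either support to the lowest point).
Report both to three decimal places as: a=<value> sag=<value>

seed: a₀ = √(S³/(24(L−S))) = √(109.592³/(24·22.092)) = 49.824751
iter 1: u=1.099775  f(a)=+1.375e+00  f'(a)=-9.988e-01  a ← 49.824751 − (+1.375e+00/-9.988e-01) = 51.201572
iter 2: u=1.070202  f(a)=+5.906e-02  f'(a)=-9.147e-01  a ← 51.201572 − (+5.906e-02/-9.147e-01) = 51.266143
iter 3: u=1.068854  f(a)=+1.198e-04  f'(a)=-9.110e-01  a ← 51.266143 − (+1.198e-04/-9.110e-01) = 51.266275
iter 4: u=1.068851  f(a)=+4.947e-10  f'(a)=-9.109e-01  a ← 51.266275 − (+4.947e-10/-9.109e-01) = 51.266275
iter 5: u=1.068851  f(a)=+2.842e-14  f'(a)=-9.109e-01  a ← 51.266275 − (+2.842e-14/-9.109e-01) = 51.266275
converged: |Δa| < 1e-12 after 5 iterations
sag = a·(cosh(S/(2a)) − 1) = 51.266275·(cosh(1.068851) − 1) = 32.180714
T_max/T_min = cosh(S/(2a)) = 1.627717

a=51.266 sag=32.181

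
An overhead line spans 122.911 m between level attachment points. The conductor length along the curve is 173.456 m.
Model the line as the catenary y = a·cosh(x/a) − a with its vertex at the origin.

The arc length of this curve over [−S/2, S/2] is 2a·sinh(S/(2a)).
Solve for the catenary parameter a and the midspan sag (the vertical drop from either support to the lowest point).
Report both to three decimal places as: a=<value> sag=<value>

seed: a₀ = √(S³/(24(L−S))) = √(122.911³/(24·50.545)) = 39.123834
iter 1: u=1.570794  f(a)=+6.615e+00  f'(a)=-3.280e+00  a ← 39.123834 − (+6.615e+00/-3.280e+00) = 41.140445
iter 2: u=1.493798  f(a)=+5.459e-01  f'(a)=-2.759e+00  a ← 41.140445 − (+5.459e-01/-2.759e+00) = 41.338271
iter 3: u=1.486649  f(a)=+4.456e-03  f'(a)=-2.714e+00  a ← 41.338271 − (+4.456e-03/-2.714e+00) = 41.339912
iter 4: u=1.486590  f(a)=+3.022e-07  f'(a)=-2.714e+00  a ← 41.339912 − (+3.022e-07/-2.714e+00) = 41.339912
iter 5: u=1.486590  f(a)=+5.684e-14  f'(a)=-2.714e+00  a ← 41.339912 − (+5.684e-14/-2.714e+00) = 41.339912
converged: |Δa| < 1e-12 after 5 iterations
sag = a·(cosh(S/(2a)) − 1) = 41.339912·(cosh(1.486590) − 1) = 54.736798
T_max/T_min = cosh(S/(2a)) = 2.324067

a=41.340 sag=54.737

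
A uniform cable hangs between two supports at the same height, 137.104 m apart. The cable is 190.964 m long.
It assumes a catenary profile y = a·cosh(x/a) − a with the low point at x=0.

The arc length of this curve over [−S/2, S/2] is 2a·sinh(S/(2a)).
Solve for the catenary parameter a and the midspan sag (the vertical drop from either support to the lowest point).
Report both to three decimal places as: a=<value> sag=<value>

a=47.076 sag=59.380

seed: a₀ = √(S³/(24(L−S))) = √(137.104³/(24·53.860)) = 44.651535
iter 1: u=1.535266  f(a)=+6.716e+00  f'(a)=-3.031e+00  a ← 44.651535 − (+6.716e+00/-3.031e+00) = 46.867119
iter 2: u=1.462689  f(a)=+5.322e-01  f'(a)=-2.568e+00  a ← 46.867119 − (+5.322e-01/-2.568e+00) = 47.074358
iter 3: u=1.456249  f(a)=+3.978e-03  f'(a)=-2.530e+00  a ← 47.074358 − (+3.978e-03/-2.530e+00) = 47.075930
iter 4: u=1.456201  f(a)=+2.259e-07  f'(a)=-2.530e+00  a ← 47.075930 − (+2.259e-07/-2.530e+00) = 47.075930
iter 5: u=1.456201  f(a)=+0.000e+00  f'(a)=-2.530e+00  a ← 47.075930 − (+0.000e+00/-2.530e+00) = 47.075930
converged: |Δa| < 1e-12 after 5 iterations
sag = a·(cosh(S/(2a)) − 1) = 47.075930·(cosh(1.456201) − 1) = 59.380425
T_max/T_min = cosh(S/(2a)) = 2.261375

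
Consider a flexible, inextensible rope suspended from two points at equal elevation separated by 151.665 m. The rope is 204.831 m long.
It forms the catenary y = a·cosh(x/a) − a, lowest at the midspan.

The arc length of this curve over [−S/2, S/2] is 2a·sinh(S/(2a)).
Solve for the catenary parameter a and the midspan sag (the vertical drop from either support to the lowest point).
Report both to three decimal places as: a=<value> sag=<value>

seed: a₀ = √(S³/(24(L−S))) = √(151.665³/(24·53.166)) = 52.288410
iter 1: u=1.450274  f(a)=+5.880e+00  f'(a)=-2.495e+00  a ← 52.288410 − (+5.880e+00/-2.495e+00) = 54.645218
iter 2: u=1.387724  f(a)=+4.209e-01  f'(a)=-2.149e+00  a ← 54.645218 − (+4.209e-01/-2.149e+00) = 54.841051
iter 3: u=1.382769  f(a)=+2.524e-03  f'(a)=-2.123e+00  a ← 54.841051 − (+2.524e-03/-2.123e+00) = 54.842239
iter 4: u=1.382739  f(a)=+9.202e-08  f'(a)=-2.123e+00  a ← 54.842239 − (+9.202e-08/-2.123e+00) = 54.842239
iter 5: u=1.382739  f(a)=+0.000e+00  f'(a)=-2.123e+00  a ← 54.842239 − (+0.000e+00/-2.123e+00) = 54.842239
converged: |Δa| < 1e-12 after 5 iterations
sag = a·(cosh(S/(2a)) − 1) = 54.842239·(cosh(1.382739) − 1) = 61.332654
T_max/T_min = cosh(S/(2a)) = 2.118347

a=54.842 sag=61.333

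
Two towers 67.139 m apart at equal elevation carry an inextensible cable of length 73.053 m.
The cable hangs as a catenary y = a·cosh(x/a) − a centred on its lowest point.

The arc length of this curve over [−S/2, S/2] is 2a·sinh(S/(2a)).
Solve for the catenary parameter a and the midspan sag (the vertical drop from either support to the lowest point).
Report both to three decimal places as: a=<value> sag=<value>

seed: a₀ = √(S³/(24(L−S))) = √(67.139³/(24·5.914)) = 46.175969
iter 1: u=0.726991  f(a)=+1.583e-01  f'(a)=-2.699e-01  a ← 46.175969 − (+1.583e-01/-2.699e-01) = 46.762245
iter 2: u=0.717876  f(a)=+3.065e-03  f'(a)=-2.596e-01  a ← 46.762245 − (+3.065e-03/-2.596e-01) = 46.774051
iter 3: u=0.717695  f(a)=+1.199e-06  f'(a)=-2.594e-01  a ← 46.774051 − (+1.199e-06/-2.594e-01) = 46.774056
iter 4: u=0.717695  f(a)=+1.990e-13  f'(a)=-2.594e-01  a ← 46.774056 − (+1.990e-13/-2.594e-01) = 46.774056
converged: |Δa| < 1e-12 after 4 iterations
sag = a·(cosh(S/(2a)) − 1) = 46.774056·(cosh(0.717695) − 1) = 12.572364
T_max/T_min = cosh(S/(2a)) = 1.268789

a=46.774 sag=12.572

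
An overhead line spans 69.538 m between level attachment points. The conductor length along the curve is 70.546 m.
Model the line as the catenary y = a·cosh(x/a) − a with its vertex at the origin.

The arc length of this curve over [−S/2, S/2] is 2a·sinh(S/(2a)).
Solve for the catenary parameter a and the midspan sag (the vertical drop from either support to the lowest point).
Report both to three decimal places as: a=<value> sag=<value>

seed: a₀ = √(S³/(24(L−S))) = √(69.538³/(24·1.008)) = 117.895548
iter 1: u=0.294914  f(a)=+4.393e-03  f'(a)=-1.725e-02  a ← 117.895548 − (+4.393e-03/-1.725e-02) = 118.150204
iter 2: u=0.294278  f(a)=+1.427e-05  f'(a)=-1.714e-02  a ← 118.150204 − (+1.427e-05/-1.714e-02) = 118.151037
iter 3: u=0.294276  f(a)=+1.518e-10  f'(a)=-1.714e-02  a ← 118.151037 − (+1.518e-10/-1.714e-02) = 118.151037
iter 4: u=0.294276  f(a)=+0.000e+00  f'(a)=-1.714e-02  a ← 118.151037 − (+0.000e+00/-1.714e-02) = 118.151037
converged: |Δa| < 1e-12 after 4 iterations
sag = a·(cosh(S/(2a)) − 1) = 118.151037·(cosh(0.294276) − 1) = 5.152864
T_max/T_min = cosh(S/(2a)) = 1.043613

a=118.151 sag=5.153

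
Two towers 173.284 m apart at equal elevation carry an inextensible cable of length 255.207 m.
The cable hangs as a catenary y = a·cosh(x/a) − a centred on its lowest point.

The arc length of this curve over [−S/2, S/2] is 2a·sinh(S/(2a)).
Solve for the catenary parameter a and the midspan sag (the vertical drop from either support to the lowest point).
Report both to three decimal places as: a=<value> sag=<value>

a=54.756 sag=84.100

seed: a₀ = √(S³/(24(L−S))) = √(173.284³/(24·81.923)) = 51.443339
iter 1: u=1.684222  f(a)=+1.244e+01  f'(a)=-4.185e+00  a ← 51.443339 − (+1.244e+01/-4.185e+00) = 54.414867
iter 2: u=1.592249  f(a)=+1.159e+00  f'(a)=-3.438e+00  a ← 54.414867 − (+1.159e+00/-3.438e+00) = 54.751929
iter 3: u=1.582447  f(a)=+1.235e-02  f'(a)=-3.365e+00  a ← 54.751929 − (+1.235e-02/-3.365e+00) = 54.755598
iter 4: u=1.582340  f(a)=+1.435e-06  f'(a)=-3.365e+00  a ← 54.755598 − (+1.435e-06/-3.365e+00) = 54.755598
iter 5: u=1.582340  f(a)=-2.842e-14  f'(a)=-3.365e+00  a ← 54.755598 − (-2.842e-14/-3.365e+00) = 54.755598
converged: |Δa| < 1e-12 after 5 iterations
sag = a·(cosh(S/(2a)) − 1) = 54.755598·(cosh(1.582340) − 1) = 84.099826
T_max/T_min = cosh(S/(2a)) = 2.535913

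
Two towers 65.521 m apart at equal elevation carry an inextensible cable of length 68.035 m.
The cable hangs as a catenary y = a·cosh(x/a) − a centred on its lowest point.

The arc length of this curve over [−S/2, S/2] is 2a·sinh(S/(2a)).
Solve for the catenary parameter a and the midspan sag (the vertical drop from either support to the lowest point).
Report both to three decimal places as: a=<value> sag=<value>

a=68.668 sag=7.964

seed: a₀ = √(S³/(24(L−S))) = √(65.521³/(24·2.514)) = 68.278271
iter 1: u=0.479809  f(a)=+2.910e-02  f'(a)=-7.535e-02  a ← 68.278271 − (+2.910e-02/-7.535e-02) = 68.664438
iter 2: u=0.477110  f(a)=+2.487e-04  f'(a)=-7.407e-02  a ← 68.664438 − (+2.487e-04/-7.407e-02) = 68.667796
iter 3: u=0.477087  f(a)=+1.852e-08  f'(a)=-7.405e-02  a ← 68.667796 − (+1.852e-08/-7.405e-02) = 68.667796
iter 4: u=0.477087  f(a)=+0.000e+00  f'(a)=-7.405e-02  a ← 68.667796 − (+0.000e+00/-7.405e-02) = 68.667796
converged: |Δa| < 1e-12 after 4 iterations
sag = a·(cosh(S/(2a)) − 1) = 68.667796·(cosh(0.477087) − 1) = 7.964159
T_max/T_min = cosh(S/(2a)) = 1.115981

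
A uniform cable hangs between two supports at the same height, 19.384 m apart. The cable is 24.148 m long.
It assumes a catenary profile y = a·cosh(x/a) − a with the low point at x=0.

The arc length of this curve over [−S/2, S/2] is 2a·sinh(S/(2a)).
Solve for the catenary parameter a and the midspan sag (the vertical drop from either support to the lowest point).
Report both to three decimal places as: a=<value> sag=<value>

a=8.260 sag=6.369

seed: a₀ = √(S³/(24(L−S))) = √(19.384³/(24·4.764)) = 7.981299
iter 1: u=1.214339  f(a)=+3.638e-01  f'(a)=-1.379e+00  a ← 7.981299 − (+3.638e-01/-1.379e+00) = 8.245076
iter 2: u=1.175489  f(a)=+1.882e-02  f'(a)=-1.240e+00  a ← 8.245076 − (+1.882e-02/-1.240e+00) = 8.260250
iter 3: u=1.173330  f(a)=+5.639e-05  f'(a)=-1.233e+00  a ← 8.260250 − (+5.639e-05/-1.233e+00) = 8.260295
iter 4: u=1.173324  f(a)=+5.099e-10  f'(a)=-1.233e+00  a ← 8.260295 − (+5.099e-10/-1.233e+00) = 8.260295
iter 5: u=1.173324  f(a)=+0.000e+00  f'(a)=-1.233e+00  a ← 8.260295 − (+0.000e+00/-1.233e+00) = 8.260295
converged: |Δa| < 1e-12 after 5 iterations
sag = a·(cosh(S/(2a)) − 1) = 8.260295·(cosh(1.173324) − 1) = 6.368920
T_max/T_min = cosh(S/(2a)) = 1.771028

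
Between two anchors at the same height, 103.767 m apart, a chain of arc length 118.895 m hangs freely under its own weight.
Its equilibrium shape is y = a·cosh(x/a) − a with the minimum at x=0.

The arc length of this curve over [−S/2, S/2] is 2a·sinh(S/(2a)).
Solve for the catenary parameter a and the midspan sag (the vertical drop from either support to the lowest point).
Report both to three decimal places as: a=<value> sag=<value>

seed: a₀ = √(S³/(24(L−S))) = √(103.767³/(24·15.128)) = 55.474387
iter 1: u=0.935269  f(a)=+6.756e-01  f'(a)=-5.946e-01  a ← 55.474387 − (+6.756e-01/-5.946e-01) = 56.610550
iter 2: u=0.916499  f(a)=+2.131e-02  f'(a)=-5.576e-01  a ← 56.610550 − (+2.131e-02/-5.576e-01) = 56.648770
iter 3: u=0.915880  f(a)=+2.274e-05  f'(a)=-5.565e-01  a ← 56.648770 − (+2.274e-05/-5.565e-01) = 56.648810
iter 4: u=0.915880  f(a)=+2.598e-11  f'(a)=-5.565e-01  a ← 56.648810 − (+2.598e-11/-5.565e-01) = 56.648810
converged: |Δa| < 1e-12 after 4 iterations
sag = a·(cosh(S/(2a)) − 1) = 56.648810·(cosh(0.915880) − 1) = 25.467528
T_max/T_min = cosh(S/(2a)) = 1.449569

a=56.649 sag=25.468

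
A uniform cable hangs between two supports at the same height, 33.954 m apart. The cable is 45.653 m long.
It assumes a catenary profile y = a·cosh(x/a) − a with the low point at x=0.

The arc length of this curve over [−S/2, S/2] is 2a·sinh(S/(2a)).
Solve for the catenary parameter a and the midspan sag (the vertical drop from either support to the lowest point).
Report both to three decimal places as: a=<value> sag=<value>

seed: a₀ = √(S³/(24(L−S))) = √(33.954³/(24·11.699)) = 11.807458
iter 1: u=1.437820  f(a)=+1.271e+00  f'(a)=-2.423e+00  a ← 11.807458 − (+1.271e+00/-2.423e+00) = 12.331887
iter 2: u=1.376675  f(a)=+8.955e-02  f'(a)=-2.092e+00  a ← 12.331887 − (+8.955e-02/-2.092e+00) = 12.374689
iter 3: u=1.371913  f(a)=+5.194e-04  f'(a)=-2.068e+00  a ← 12.374689 − (+5.194e-04/-2.068e+00) = 12.374940
iter 4: u=1.371885  f(a)=+1.770e-08  f'(a)=-2.068e+00  a ← 12.374940 − (+1.770e-08/-2.068e+00) = 12.374940
iter 5: u=1.371885  f(a)=+1.421e-14  f'(a)=-2.068e+00  a ← 12.374940 − (+1.421e-14/-2.068e+00) = 12.374940
converged: |Δa| < 1e-12 after 5 iterations
sag = a·(cosh(S/(2a)) − 1) = 12.374940·(cosh(1.371885) − 1) = 13.590195
T_max/T_min = cosh(S/(2a)) = 2.098203

a=12.375 sag=13.590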